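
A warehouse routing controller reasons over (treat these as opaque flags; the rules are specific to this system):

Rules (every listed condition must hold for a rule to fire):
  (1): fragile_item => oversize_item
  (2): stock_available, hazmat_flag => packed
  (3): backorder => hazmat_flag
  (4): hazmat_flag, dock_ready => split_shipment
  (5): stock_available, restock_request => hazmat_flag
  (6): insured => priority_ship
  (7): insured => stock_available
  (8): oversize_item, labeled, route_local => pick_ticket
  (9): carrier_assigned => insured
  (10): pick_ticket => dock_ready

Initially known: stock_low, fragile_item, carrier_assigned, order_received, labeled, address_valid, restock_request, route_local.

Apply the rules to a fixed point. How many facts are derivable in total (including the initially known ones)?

17

Round 1 fires (1), (9), giving oversize_item, insured.
Round 2 fires (6), (7), (8), giving priority_ship, stock_available, pick_ticket.
Round 3 fires (5), (10), giving hazmat_flag, dock_ready.
Round 4 fires (2), (4), giving packed, split_shipment.
Closure: {address_valid, carrier_assigned, dock_ready, fragile_item, hazmat_flag, insured, labeled, order_received, oversize_item, packed, pick_ticket, priority_ship, restock_request, route_local, split_shipment, stock_available, stock_low} — 17 facts.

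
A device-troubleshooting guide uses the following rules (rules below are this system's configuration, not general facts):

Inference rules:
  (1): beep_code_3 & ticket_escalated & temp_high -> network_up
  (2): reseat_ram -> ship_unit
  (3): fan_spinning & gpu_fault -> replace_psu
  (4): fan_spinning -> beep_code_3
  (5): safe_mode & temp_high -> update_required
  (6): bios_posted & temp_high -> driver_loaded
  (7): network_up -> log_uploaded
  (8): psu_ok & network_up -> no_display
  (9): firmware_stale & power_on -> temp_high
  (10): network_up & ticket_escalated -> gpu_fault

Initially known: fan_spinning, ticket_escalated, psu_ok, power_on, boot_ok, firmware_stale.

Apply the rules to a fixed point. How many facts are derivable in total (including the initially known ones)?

13

Round 1: (4) [fan_spinning -> beep_code_3]; (9) [firmware_stale & power_on -> temp_high]. Adds beep_code_3, temp_high.
Round 2: (1) [beep_code_3 & ticket_escalated & temp_high -> network_up]. Adds network_up.
Round 3: (7) [network_up -> log_uploaded]; (8) [psu_ok & network_up -> no_display]; (10) [network_up & ticket_escalated -> gpu_fault]. Adds log_uploaded, no_display, gpu_fault.
Round 4: (3) [fan_spinning & gpu_fault -> replace_psu]. Adds replace_psu.
Closure: {beep_code_3, boot_ok, fan_spinning, firmware_stale, gpu_fault, log_uploaded, network_up, no_display, power_on, psu_ok, replace_psu, temp_high, ticket_escalated} — 13 facts.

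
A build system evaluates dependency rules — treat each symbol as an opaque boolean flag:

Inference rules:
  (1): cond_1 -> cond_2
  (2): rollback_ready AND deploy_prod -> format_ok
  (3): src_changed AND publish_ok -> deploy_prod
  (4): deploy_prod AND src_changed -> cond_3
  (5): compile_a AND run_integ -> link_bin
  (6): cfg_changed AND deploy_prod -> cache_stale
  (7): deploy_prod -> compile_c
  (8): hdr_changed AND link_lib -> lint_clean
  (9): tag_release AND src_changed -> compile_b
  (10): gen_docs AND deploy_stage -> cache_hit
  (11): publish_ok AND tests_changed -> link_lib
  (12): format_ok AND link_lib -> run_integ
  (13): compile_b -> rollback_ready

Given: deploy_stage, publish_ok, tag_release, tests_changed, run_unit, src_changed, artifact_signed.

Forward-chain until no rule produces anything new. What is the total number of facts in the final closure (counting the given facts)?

15

Round 1 fires (3), (9), (11), giving deploy_prod, compile_b, link_lib.
Round 2 fires (4), (7), (13), giving cond_3, compile_c, rollback_ready.
Round 3 fires (2), giving format_ok.
Round 4 fires (12), giving run_integ.
Closure: {artifact_signed, compile_b, compile_c, cond_3, deploy_prod, deploy_stage, format_ok, link_lib, publish_ok, rollback_ready, run_integ, run_unit, src_changed, tag_release, tests_changed} — 15 facts.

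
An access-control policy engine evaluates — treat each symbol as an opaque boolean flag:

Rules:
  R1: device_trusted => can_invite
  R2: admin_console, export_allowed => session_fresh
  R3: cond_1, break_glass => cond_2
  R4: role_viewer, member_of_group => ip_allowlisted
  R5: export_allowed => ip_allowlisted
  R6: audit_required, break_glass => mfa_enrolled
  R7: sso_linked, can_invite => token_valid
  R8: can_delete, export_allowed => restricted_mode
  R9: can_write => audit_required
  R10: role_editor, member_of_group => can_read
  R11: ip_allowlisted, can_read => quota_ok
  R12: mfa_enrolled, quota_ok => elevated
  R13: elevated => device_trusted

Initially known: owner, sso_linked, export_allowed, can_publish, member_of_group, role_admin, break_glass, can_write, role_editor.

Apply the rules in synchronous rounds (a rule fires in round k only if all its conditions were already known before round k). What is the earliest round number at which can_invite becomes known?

[1] R5 [export_allowed => ip_allowlisted]; R9 [can_write => audit_required]; R10 [role_editor, member_of_group => can_read]. ⇒ new: ip_allowlisted, audit_required, can_read.
[2] R6 [audit_required, break_glass => mfa_enrolled]; R11 [ip_allowlisted, can_read => quota_ok]. ⇒ new: mfa_enrolled, quota_ok.
[3] R12 [mfa_enrolled, quota_ok => elevated]. ⇒ new: elevated.
[4] R13 [elevated => device_trusted]. ⇒ new: device_trusted.
[5] R1 [device_trusted => can_invite]. ⇒ new: can_invite.
can_invite first appears in round 5.

5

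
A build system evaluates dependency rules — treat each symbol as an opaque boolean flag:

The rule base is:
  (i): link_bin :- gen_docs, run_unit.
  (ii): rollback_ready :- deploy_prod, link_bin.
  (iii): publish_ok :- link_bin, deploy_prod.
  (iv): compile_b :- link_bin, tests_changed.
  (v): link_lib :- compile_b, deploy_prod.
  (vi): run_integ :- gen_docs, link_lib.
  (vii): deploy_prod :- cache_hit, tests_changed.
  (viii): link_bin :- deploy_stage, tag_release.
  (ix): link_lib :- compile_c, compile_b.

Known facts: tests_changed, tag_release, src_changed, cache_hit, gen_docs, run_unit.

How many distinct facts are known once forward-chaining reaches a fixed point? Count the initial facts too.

13

Round 1: (i) [link_bin :- gen_docs, run_unit.]; (vii) [deploy_prod :- cache_hit, tests_changed.]. New: link_bin, deploy_prod.
Round 2: (ii) [rollback_ready :- deploy_prod, link_bin.]; (iii) [publish_ok :- link_bin, deploy_prod.]; (iv) [compile_b :- link_bin, tests_changed.]. New: rollback_ready, publish_ok, compile_b.
Round 3: (v) [link_lib :- compile_b, deploy_prod.]. New: link_lib.
Round 4: (vi) [run_integ :- gen_docs, link_lib.]. New: run_integ.
Closure: {cache_hit, compile_b, deploy_prod, gen_docs, link_bin, link_lib, publish_ok, rollback_ready, run_integ, run_unit, src_changed, tag_release, tests_changed} — 13 facts.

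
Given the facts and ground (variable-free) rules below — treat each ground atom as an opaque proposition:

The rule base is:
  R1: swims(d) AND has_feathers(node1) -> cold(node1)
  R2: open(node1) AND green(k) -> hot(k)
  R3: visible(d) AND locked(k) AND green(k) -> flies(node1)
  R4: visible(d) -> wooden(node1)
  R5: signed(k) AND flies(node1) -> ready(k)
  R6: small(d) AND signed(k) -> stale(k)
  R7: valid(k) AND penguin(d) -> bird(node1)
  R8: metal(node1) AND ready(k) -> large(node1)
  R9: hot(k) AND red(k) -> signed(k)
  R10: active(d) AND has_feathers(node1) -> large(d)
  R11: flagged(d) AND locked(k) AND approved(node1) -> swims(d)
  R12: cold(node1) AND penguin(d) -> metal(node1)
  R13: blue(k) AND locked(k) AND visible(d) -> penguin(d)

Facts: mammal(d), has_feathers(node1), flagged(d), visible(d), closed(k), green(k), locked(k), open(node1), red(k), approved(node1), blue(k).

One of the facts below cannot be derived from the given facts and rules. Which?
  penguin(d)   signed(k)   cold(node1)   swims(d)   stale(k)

stale(k)

Round 1 — R2, R3, R4, R11, R13, derive hot(k), flies(node1), wooden(node1), swims(d), penguin(d).
Round 2 — R1, R9, derive cold(node1), signed(k).
Round 3 — R5, R12, derive ready(k), metal(node1).
Round 4 — R8, derive large(node1).
Derived: cold(node1) (round 2), signed(k) (round 2), penguin(d) (round 1), swims(d) (round 1). stale(k) never appears in any round.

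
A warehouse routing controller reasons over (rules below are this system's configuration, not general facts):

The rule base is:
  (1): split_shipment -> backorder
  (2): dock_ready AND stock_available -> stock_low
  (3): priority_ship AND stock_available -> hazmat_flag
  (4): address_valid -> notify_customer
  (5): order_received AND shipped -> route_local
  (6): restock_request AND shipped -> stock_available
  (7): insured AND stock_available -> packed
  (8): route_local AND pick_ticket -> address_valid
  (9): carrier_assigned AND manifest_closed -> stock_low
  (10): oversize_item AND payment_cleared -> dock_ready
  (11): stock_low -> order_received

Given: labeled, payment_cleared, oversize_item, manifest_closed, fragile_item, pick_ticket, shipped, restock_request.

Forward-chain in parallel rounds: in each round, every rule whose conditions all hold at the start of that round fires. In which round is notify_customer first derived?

6

Round 1: (6) [restock_request AND shipped -> stock_available]; (10) [oversize_item AND payment_cleared -> dock_ready]. New: stock_available, dock_ready.
Round 2: (2) [dock_ready AND stock_available -> stock_low]. New: stock_low.
Round 3: (11) [stock_low -> order_received]. New: order_received.
Round 4: (5) [order_received AND shipped -> route_local]. New: route_local.
Round 5: (8) [route_local AND pick_ticket -> address_valid]. New: address_valid.
Round 6: (4) [address_valid -> notify_customer]. New: notify_customer.
notify_customer first appears in round 6.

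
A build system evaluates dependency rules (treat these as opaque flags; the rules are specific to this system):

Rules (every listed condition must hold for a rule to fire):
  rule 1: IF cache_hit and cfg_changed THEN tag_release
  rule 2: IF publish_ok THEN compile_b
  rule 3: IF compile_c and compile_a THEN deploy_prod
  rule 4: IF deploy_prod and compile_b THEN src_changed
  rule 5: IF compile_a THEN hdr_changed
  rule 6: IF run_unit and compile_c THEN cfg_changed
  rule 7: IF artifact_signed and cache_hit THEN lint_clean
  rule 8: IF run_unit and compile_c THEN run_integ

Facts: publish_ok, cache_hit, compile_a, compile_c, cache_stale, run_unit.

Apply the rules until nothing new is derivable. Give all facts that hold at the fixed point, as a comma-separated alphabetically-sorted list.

Round 1 fires rule 2, rule 3, rule 5, rule 6, rule 8, giving compile_b, deploy_prod, hdr_changed, cfg_changed, run_integ.
Round 2 fires rule 1, rule 4, giving tag_release, src_changed.

cache_hit, cache_stale, cfg_changed, compile_a, compile_b, compile_c, deploy_prod, hdr_changed, publish_ok, run_integ, run_unit, src_changed, tag_release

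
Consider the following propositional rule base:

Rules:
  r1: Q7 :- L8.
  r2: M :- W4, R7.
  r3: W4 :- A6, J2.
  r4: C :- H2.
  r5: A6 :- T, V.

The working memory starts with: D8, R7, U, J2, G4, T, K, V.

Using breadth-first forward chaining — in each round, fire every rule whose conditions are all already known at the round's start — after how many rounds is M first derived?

[1] r5 [A6 :- T, V.]. ⇒ new: A6.
[2] r3 [W4 :- A6, J2.]. ⇒ new: W4.
[3] r2 [M :- W4, R7.]. ⇒ new: M.
M first appears in round 3.

3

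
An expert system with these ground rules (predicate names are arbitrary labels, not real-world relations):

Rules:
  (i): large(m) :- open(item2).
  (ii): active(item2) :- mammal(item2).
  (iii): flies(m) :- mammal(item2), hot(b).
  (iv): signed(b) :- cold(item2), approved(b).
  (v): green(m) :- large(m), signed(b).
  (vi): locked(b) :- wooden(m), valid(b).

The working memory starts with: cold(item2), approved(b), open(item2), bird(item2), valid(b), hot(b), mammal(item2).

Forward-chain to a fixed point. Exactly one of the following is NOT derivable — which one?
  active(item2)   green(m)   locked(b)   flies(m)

locked(b)

Round 1: (i) [large(m) :- open(item2).]; (ii) [active(item2) :- mammal(item2).]; (iii) [flies(m) :- mammal(item2), hot(b).]; (iv) [signed(b) :- cold(item2), approved(b).]. New: large(m), active(item2), flies(m), signed(b).
Round 2: (v) [green(m) :- large(m), signed(b).]. New: green(m).
Derived: flies(m) (round 1), active(item2) (round 1), green(m) (round 2). locked(b) never appears in any round.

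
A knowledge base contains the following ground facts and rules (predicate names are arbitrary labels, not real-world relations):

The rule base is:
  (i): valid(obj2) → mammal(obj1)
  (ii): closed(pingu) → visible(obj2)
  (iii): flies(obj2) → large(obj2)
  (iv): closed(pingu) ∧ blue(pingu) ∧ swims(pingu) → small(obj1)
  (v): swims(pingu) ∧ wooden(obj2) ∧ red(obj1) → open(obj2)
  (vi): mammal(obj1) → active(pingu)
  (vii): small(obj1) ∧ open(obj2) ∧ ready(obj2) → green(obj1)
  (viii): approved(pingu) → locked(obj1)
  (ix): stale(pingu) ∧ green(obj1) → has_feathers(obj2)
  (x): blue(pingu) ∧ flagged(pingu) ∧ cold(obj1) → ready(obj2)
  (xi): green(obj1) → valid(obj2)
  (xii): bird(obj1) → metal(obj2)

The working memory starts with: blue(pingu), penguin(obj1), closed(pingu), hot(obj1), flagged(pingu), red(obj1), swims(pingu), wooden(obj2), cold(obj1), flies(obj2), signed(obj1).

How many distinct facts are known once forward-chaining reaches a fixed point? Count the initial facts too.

Round 1 fires (ii), (iii), (iv), (v), (x), giving visible(obj2), large(obj2), small(obj1), open(obj2), ready(obj2).
Round 2 fires (vii), giving green(obj1).
Round 3 fires (xi), giving valid(obj2).
Round 4 fires (i), giving mammal(obj1).
Round 5 fires (vi), giving active(pingu).
Closure: {active(pingu), blue(pingu), closed(pingu), cold(obj1), flagged(pingu), flies(obj2), green(obj1), hot(obj1), large(obj2), mammal(obj1), open(obj2), penguin(obj1), ready(obj2), red(obj1), signed(obj1), small(obj1), swims(pingu), valid(obj2), visible(obj2), wooden(obj2)} — 20 facts.

20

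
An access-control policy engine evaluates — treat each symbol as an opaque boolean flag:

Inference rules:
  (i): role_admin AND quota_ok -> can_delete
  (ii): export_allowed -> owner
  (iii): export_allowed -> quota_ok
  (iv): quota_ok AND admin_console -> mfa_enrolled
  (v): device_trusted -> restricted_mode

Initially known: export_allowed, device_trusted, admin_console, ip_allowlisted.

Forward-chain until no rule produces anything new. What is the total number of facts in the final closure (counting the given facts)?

Round 1: (ii) [export_allowed -> owner]; (iii) [export_allowed -> quota_ok]; (v) [device_trusted -> restricted_mode]. New: owner, quota_ok, restricted_mode.
Round 2: (iv) [quota_ok AND admin_console -> mfa_enrolled]. New: mfa_enrolled.
Closure: {admin_console, device_trusted, export_allowed, ip_allowlisted, mfa_enrolled, owner, quota_ok, restricted_mode} — 8 facts.

8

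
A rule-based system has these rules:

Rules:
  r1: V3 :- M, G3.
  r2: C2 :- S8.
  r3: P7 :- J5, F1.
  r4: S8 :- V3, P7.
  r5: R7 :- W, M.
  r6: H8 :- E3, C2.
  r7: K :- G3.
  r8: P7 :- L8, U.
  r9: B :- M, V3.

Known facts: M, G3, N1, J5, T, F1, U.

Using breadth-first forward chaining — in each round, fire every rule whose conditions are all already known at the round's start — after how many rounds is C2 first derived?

3

Round 1: r1 [V3 :- M, G3.]; r3 [P7 :- J5, F1.]; r7 [K :- G3.]. New: V3, P7, K.
Round 2: r4 [S8 :- V3, P7.]; r9 [B :- M, V3.]. New: S8, B.
Round 3: r2 [C2 :- S8.]. New: C2.
C2 first appears in round 3.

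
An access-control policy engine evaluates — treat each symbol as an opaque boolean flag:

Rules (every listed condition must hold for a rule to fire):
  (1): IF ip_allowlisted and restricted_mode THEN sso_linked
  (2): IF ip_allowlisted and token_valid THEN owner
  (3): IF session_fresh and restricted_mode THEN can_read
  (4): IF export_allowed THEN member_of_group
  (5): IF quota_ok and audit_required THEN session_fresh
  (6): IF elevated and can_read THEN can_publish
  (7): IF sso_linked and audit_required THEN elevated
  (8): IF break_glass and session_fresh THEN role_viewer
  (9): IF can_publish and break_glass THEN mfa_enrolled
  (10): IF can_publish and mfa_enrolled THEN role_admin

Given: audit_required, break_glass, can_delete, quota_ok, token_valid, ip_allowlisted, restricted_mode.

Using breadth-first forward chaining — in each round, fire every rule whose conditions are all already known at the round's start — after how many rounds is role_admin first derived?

5

Round 1: (1) [IF ip_allowlisted and restricted_mode THEN sso_linked]; (2) [IF ip_allowlisted and token_valid THEN owner]; (5) [IF quota_ok and audit_required THEN session_fresh]. New: sso_linked, owner, session_fresh.
Round 2: (3) [IF session_fresh and restricted_mode THEN can_read]; (7) [IF sso_linked and audit_required THEN elevated]; (8) [IF break_glass and session_fresh THEN role_viewer]. New: can_read, elevated, role_viewer.
Round 3: (6) [IF elevated and can_read THEN can_publish]. New: can_publish.
Round 4: (9) [IF can_publish and break_glass THEN mfa_enrolled]. New: mfa_enrolled.
Round 5: (10) [IF can_publish and mfa_enrolled THEN role_admin]. New: role_admin.
role_admin first appears in round 5.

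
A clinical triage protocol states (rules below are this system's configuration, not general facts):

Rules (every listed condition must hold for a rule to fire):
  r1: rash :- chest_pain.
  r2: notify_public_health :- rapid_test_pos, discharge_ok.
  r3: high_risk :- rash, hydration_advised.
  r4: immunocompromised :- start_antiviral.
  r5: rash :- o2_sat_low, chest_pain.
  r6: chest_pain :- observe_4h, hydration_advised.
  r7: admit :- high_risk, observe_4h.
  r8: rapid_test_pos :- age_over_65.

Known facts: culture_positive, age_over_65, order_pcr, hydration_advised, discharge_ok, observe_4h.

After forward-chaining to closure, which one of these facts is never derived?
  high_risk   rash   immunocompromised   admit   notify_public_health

immunocompromised

Round 1 fires r6, r8, giving chest_pain, rapid_test_pos.
Round 2 fires r1, r2, giving rash, notify_public_health.
Round 3 fires r3, giving high_risk.
Round 4 fires r7, giving admit.
Derived: notify_public_health (round 2), high_risk (round 3), admit (round 4), rash (round 2). immunocompromised never appears in any round.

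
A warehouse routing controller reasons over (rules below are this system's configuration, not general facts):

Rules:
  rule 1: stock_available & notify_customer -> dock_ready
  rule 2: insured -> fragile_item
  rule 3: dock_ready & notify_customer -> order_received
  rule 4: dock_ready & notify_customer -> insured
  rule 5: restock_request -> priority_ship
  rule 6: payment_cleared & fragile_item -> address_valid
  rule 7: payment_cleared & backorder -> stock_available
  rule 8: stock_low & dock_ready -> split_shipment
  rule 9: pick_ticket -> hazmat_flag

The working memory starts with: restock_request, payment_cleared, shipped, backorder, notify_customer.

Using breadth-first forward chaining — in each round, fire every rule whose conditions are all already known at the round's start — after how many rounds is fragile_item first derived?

Round 1: rule 5 [restock_request -> priority_ship]; rule 7 [payment_cleared & backorder -> stock_available]. New: priority_ship, stock_available.
Round 2: rule 1 [stock_available & notify_customer -> dock_ready]. New: dock_ready.
Round 3: rule 3 [dock_ready & notify_customer -> order_received]; rule 4 [dock_ready & notify_customer -> insured]. New: order_received, insured.
Round 4: rule 2 [insured -> fragile_item]. New: fragile_item.
fragile_item first appears in round 4.

4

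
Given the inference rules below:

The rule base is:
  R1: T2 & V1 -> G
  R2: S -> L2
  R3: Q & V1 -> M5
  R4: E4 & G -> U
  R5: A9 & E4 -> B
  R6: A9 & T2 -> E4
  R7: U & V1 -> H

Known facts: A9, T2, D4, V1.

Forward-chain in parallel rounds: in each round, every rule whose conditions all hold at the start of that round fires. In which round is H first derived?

3

Round 1 fires R1, R6, giving G, E4.
Round 2 fires R4, R5, giving U, B.
Round 3 fires R7, giving H.
H first appears in round 3.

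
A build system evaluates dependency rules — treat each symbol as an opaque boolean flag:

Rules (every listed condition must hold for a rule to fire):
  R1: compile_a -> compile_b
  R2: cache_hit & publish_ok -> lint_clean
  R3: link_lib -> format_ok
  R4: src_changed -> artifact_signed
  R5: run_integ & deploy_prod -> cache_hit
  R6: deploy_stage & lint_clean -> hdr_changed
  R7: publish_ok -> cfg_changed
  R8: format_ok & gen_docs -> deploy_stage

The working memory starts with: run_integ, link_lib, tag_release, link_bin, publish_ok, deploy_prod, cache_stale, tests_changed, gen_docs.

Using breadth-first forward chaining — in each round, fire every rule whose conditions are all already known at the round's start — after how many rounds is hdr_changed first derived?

Round 1 — R3, R5, R7, derive format_ok, cache_hit, cfg_changed.
Round 2 — R2, R8, derive lint_clean, deploy_stage.
Round 3 — R6, derive hdr_changed.
hdr_changed first appears in round 3.

3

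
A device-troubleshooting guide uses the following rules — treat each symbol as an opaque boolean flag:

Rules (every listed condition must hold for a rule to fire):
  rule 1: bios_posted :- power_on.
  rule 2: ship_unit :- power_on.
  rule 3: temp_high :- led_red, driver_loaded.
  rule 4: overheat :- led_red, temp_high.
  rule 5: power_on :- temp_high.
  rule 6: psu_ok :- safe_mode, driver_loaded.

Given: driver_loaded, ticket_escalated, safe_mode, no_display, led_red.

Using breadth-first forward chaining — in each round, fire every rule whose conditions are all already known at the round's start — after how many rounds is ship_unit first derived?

3

Round 1: rule 3 [temp_high :- led_red, driver_loaded.]; rule 6 [psu_ok :- safe_mode, driver_loaded.]. New: temp_high, psu_ok.
Round 2: rule 4 [overheat :- led_red, temp_high.]; rule 5 [power_on :- temp_high.]. New: overheat, power_on.
Round 3: rule 1 [bios_posted :- power_on.]; rule 2 [ship_unit :- power_on.]. New: bios_posted, ship_unit.
ship_unit first appears in round 3.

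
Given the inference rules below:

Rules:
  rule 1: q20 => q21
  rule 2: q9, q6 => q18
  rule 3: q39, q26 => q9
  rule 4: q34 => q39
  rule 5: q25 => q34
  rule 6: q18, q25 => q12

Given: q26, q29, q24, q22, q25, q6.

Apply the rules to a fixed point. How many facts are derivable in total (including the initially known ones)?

11

Round 1: rule 5 [q25 => q34]. New: q34.
Round 2: rule 4 [q34 => q39]. New: q39.
Round 3: rule 3 [q39, q26 => q9]. New: q9.
Round 4: rule 2 [q9, q6 => q18]. New: q18.
Round 5: rule 6 [q18, q25 => q12]. New: q12.
Closure: {q12, q18, q22, q24, q25, q26, q29, q34, q39, q6, q9} — 11 facts.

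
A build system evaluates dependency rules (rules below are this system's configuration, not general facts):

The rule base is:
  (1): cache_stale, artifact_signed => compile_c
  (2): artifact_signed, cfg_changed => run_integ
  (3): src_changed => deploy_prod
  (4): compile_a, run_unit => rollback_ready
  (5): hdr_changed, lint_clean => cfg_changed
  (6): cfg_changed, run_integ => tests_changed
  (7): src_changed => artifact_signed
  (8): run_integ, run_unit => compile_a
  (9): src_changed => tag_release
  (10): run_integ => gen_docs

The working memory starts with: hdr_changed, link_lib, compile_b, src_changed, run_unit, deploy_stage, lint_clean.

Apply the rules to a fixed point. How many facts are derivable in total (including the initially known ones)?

Round 1: (3) [src_changed => deploy_prod]; (5) [hdr_changed, lint_clean => cfg_changed]; (7) [src_changed => artifact_signed]; (9) [src_changed => tag_release]. New: deploy_prod, cfg_changed, artifact_signed, tag_release.
Round 2: (2) [artifact_signed, cfg_changed => run_integ]. New: run_integ.
Round 3: (6) [cfg_changed, run_integ => tests_changed]; (8) [run_integ, run_unit => compile_a]; (10) [run_integ => gen_docs]. New: tests_changed, compile_a, gen_docs.
Round 4: (4) [compile_a, run_unit => rollback_ready]. New: rollback_ready.
Closure: {artifact_signed, cfg_changed, compile_a, compile_b, deploy_prod, deploy_stage, gen_docs, hdr_changed, link_lib, lint_clean, rollback_ready, run_integ, run_unit, src_changed, tag_release, tests_changed} — 16 facts.

16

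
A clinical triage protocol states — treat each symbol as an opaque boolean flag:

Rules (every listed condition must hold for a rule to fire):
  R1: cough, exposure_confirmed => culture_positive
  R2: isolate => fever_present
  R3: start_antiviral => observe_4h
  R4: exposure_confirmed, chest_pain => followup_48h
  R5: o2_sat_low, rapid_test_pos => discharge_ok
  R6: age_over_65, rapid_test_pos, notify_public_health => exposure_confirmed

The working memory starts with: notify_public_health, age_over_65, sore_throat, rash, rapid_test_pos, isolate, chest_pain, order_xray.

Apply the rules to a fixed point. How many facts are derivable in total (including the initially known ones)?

[1] R2 [isolate => fever_present]; R6 [age_over_65, rapid_test_pos, notify_public_health => exposure_confirmed]. ⇒ new: fever_present, exposure_confirmed.
[2] R4 [exposure_confirmed, chest_pain => followup_48h]. ⇒ new: followup_48h.
Closure: {age_over_65, chest_pain, exposure_confirmed, fever_present, followup_48h, isolate, notify_public_health, order_xray, rapid_test_pos, rash, sore_throat} — 11 facts.

11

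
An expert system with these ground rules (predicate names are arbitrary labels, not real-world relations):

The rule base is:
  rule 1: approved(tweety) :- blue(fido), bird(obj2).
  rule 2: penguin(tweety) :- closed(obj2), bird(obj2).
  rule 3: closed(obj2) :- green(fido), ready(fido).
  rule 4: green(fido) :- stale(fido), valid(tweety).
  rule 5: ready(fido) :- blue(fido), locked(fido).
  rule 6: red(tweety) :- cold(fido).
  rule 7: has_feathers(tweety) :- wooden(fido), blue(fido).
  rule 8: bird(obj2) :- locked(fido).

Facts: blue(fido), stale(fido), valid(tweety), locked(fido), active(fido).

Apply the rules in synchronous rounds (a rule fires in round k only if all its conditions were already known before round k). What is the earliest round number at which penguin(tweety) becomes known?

[1] rule 4 [green(fido) :- stale(fido), valid(tweety).]; rule 5 [ready(fido) :- blue(fido), locked(fido).]; rule 8 [bird(obj2) :- locked(fido).]. ⇒ new: green(fido), ready(fido), bird(obj2).
[2] rule 1 [approved(tweety) :- blue(fido), bird(obj2).]; rule 3 [closed(obj2) :- green(fido), ready(fido).]. ⇒ new: approved(tweety), closed(obj2).
[3] rule 2 [penguin(tweety) :- closed(obj2), bird(obj2).]. ⇒ new: penguin(tweety).
penguin(tweety) first appears in round 3.

3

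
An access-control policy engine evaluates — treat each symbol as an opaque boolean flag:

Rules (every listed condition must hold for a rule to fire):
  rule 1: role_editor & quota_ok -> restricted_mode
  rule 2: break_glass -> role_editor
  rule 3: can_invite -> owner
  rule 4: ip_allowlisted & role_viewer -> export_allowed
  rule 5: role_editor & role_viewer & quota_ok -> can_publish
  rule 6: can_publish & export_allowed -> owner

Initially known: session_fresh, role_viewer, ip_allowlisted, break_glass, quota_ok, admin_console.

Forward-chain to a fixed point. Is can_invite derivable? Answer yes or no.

Round 1 — rule 2, rule 4, derive role_editor, export_allowed.
Round 2 — rule 1, rule 5, derive restricted_mode, can_publish.
Round 3 — rule 6, derive owner.
Fixed point reached. No rule has can_invite as a consequent, and it is not given.

no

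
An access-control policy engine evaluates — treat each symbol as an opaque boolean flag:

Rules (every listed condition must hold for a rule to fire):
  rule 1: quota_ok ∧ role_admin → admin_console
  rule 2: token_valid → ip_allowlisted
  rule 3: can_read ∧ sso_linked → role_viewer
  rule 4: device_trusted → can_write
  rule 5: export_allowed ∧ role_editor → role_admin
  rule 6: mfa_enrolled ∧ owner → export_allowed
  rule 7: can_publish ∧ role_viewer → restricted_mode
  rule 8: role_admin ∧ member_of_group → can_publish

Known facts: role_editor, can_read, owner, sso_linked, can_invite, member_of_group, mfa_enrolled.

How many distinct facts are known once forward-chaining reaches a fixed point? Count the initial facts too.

12

[1] rule 3 [can_read ∧ sso_linked → role_viewer]; rule 6 [mfa_enrolled ∧ owner → export_allowed]. ⇒ new: role_viewer, export_allowed.
[2] rule 5 [export_allowed ∧ role_editor → role_admin]. ⇒ new: role_admin.
[3] rule 8 [role_admin ∧ member_of_group → can_publish]. ⇒ new: can_publish.
[4] rule 7 [can_publish ∧ role_viewer → restricted_mode]. ⇒ new: restricted_mode.
Closure: {can_invite, can_publish, can_read, export_allowed, member_of_group, mfa_enrolled, owner, restricted_mode, role_admin, role_editor, role_viewer, sso_linked} — 12 facts.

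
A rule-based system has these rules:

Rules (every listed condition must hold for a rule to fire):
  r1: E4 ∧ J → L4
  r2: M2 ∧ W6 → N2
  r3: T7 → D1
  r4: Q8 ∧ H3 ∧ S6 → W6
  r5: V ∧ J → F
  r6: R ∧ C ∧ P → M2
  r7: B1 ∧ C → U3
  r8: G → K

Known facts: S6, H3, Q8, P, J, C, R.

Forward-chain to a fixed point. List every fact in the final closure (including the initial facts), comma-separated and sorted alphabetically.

C, H3, J, M2, N2, P, Q8, R, S6, W6

Round 1 fires r4, r6, giving W6, M2.
Round 2 fires r2, giving N2.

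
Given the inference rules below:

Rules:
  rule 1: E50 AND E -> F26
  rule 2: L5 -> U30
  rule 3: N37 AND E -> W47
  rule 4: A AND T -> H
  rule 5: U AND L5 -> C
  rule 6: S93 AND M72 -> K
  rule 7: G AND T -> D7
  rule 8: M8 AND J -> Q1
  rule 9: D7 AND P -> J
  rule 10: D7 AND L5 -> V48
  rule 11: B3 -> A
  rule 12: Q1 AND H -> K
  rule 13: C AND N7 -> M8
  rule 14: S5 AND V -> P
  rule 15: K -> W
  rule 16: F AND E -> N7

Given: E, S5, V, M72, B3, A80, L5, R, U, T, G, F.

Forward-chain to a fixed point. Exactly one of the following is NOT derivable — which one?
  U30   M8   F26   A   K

Round 1: rule 2 [L5 -> U30]; rule 5 [U AND L5 -> C]; rule 7 [G AND T -> D7]; rule 11 [B3 -> A]; rule 14 [S5 AND V -> P]; rule 16 [F AND E -> N7]. New: U30, C, D7, A, P, N7.
Round 2: rule 4 [A AND T -> H]; rule 9 [D7 AND P -> J]; rule 10 [D7 AND L5 -> V48]; rule 13 [C AND N7 -> M8]. New: H, J, V48, M8.
Round 3: rule 8 [M8 AND J -> Q1]. New: Q1.
Round 4: rule 12 [Q1 AND H -> K]. New: K.
Round 5: rule 15 [K -> W]. New: W.
Derived: U30 (round 1), A (round 1), M8 (round 2), K (round 4). F26 never appears in any round.

F26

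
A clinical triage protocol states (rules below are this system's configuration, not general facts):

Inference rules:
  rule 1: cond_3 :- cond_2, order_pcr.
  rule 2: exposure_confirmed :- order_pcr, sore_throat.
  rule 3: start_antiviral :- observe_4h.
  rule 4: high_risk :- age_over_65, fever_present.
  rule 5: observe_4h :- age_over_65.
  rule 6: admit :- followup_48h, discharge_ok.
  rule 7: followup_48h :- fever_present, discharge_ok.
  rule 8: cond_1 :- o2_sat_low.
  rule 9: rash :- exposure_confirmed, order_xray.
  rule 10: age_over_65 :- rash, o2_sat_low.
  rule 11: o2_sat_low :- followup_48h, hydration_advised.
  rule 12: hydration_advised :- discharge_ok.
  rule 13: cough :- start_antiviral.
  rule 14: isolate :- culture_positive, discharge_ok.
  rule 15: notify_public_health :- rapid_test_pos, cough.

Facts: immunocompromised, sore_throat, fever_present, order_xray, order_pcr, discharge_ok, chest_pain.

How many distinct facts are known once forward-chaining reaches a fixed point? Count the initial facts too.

19

Round 1 fires rule 2, rule 7, rule 12, giving exposure_confirmed, followup_48h, hydration_advised.
Round 2 fires rule 6, rule 9, rule 11, giving admit, rash, o2_sat_low.
Round 3 fires rule 8, rule 10, giving cond_1, age_over_65.
Round 4 fires rule 4, rule 5, giving high_risk, observe_4h.
Round 5 fires rule 3, giving start_antiviral.
Round 6 fires rule 13, giving cough.
Closure: {admit, age_over_65, chest_pain, cond_1, cough, discharge_ok, exposure_confirmed, fever_present, followup_48h, high_risk, hydration_advised, immunocompromised, o2_sat_low, observe_4h, order_pcr, order_xray, rash, sore_throat, start_antiviral} — 19 facts.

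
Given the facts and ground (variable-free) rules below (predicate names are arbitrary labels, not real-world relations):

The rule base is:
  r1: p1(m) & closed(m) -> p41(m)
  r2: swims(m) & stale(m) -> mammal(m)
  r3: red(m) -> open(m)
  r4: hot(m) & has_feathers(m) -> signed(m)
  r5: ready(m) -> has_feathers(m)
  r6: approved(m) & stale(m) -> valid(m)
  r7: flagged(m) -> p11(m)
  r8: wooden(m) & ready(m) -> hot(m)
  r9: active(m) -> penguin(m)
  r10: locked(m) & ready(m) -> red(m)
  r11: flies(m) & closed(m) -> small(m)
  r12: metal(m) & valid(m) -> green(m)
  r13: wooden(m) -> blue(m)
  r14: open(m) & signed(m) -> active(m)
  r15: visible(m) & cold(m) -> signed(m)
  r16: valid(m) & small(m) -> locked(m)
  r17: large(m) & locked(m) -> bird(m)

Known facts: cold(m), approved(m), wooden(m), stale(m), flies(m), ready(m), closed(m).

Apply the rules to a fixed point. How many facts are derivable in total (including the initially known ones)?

18

[1] r5 [ready(m) -> has_feathers(m)]; r6 [approved(m) & stale(m) -> valid(m)]; r8 [wooden(m) & ready(m) -> hot(m)]; r11 [flies(m) & closed(m) -> small(m)]; r13 [wooden(m) -> blue(m)]. ⇒ new: has_feathers(m), valid(m), hot(m), small(m), blue(m).
[2] r4 [hot(m) & has_feathers(m) -> signed(m)]; r16 [valid(m) & small(m) -> locked(m)]. ⇒ new: signed(m), locked(m).
[3] r10 [locked(m) & ready(m) -> red(m)]. ⇒ new: red(m).
[4] r3 [red(m) -> open(m)]. ⇒ new: open(m).
[5] r14 [open(m) & signed(m) -> active(m)]. ⇒ new: active(m).
[6] r9 [active(m) -> penguin(m)]. ⇒ new: penguin(m).
Closure: {active(m), approved(m), blue(m), closed(m), cold(m), flies(m), has_feathers(m), hot(m), locked(m), open(m), penguin(m), ready(m), red(m), signed(m), small(m), stale(m), valid(m), wooden(m)} — 18 facts.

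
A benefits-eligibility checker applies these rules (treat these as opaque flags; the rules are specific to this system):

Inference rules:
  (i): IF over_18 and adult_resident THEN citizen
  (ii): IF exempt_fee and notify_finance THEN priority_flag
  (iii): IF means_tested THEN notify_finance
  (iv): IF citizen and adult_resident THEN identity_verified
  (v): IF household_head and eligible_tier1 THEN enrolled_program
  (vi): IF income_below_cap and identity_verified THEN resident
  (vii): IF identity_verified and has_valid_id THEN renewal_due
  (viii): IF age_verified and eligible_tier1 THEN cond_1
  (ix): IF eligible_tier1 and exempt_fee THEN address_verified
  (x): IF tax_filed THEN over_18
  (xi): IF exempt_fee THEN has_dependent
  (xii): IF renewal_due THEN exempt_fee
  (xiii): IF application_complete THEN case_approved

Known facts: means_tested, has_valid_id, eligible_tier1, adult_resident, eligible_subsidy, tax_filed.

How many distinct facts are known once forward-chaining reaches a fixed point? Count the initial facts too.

Round 1: (iii) [IF means_tested THEN notify_finance]; (x) [IF tax_filed THEN over_18]. New: notify_finance, over_18.
Round 2: (i) [IF over_18 and adult_resident THEN citizen]. New: citizen.
Round 3: (iv) [IF citizen and adult_resident THEN identity_verified]. New: identity_verified.
Round 4: (vii) [IF identity_verified and has_valid_id THEN renewal_due]. New: renewal_due.
Round 5: (xii) [IF renewal_due THEN exempt_fee]. New: exempt_fee.
Round 6: (ii) [IF exempt_fee and notify_finance THEN priority_flag]; (ix) [IF eligible_tier1 and exempt_fee THEN address_verified]; (xi) [IF exempt_fee THEN has_dependent]. New: priority_flag, address_verified, has_dependent.
Closure: {address_verified, adult_resident, citizen, eligible_subsidy, eligible_tier1, exempt_fee, has_dependent, has_valid_id, identity_verified, means_tested, notify_finance, over_18, priority_flag, renewal_due, tax_filed} — 15 facts.

15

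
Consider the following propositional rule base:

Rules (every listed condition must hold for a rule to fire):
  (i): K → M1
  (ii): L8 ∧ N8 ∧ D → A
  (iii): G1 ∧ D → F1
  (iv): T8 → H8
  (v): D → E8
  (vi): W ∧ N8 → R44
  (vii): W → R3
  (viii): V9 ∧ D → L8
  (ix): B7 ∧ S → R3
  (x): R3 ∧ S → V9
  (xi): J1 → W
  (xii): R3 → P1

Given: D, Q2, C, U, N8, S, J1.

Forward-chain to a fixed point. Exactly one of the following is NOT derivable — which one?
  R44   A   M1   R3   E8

M1

Round 1: (v) [D → E8]; (xi) [J1 → W]. Adds E8, W.
Round 2: (vi) [W ∧ N8 → R44]; (vii) [W → R3]. Adds R44, R3.
Round 3: (x) [R3 ∧ S → V9]; (xii) [R3 → P1]. Adds V9, P1.
Round 4: (viii) [V9 ∧ D → L8]. Adds L8.
Round 5: (ii) [L8 ∧ N8 ∧ D → A]. Adds A.
Derived: R3 (round 2), R44 (round 2), E8 (round 1), A (round 5). M1 never appears in any round.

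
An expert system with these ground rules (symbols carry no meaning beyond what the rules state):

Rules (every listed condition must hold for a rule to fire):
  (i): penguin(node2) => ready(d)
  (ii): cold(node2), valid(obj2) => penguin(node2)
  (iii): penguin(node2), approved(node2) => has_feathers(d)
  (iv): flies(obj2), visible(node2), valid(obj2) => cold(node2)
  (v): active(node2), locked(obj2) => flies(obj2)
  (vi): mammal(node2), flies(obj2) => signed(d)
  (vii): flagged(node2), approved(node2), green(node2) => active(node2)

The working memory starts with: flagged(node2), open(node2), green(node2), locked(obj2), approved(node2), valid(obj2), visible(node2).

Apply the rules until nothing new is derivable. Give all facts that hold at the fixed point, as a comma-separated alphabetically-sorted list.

active(node2), approved(node2), cold(node2), flagged(node2), flies(obj2), green(node2), has_feathers(d), locked(obj2), open(node2), penguin(node2), ready(d), valid(obj2), visible(node2)

Round 1: (vii) [flagged(node2), approved(node2), green(node2) => active(node2)]. New: active(node2).
Round 2: (v) [active(node2), locked(obj2) => flies(obj2)]. New: flies(obj2).
Round 3: (iv) [flies(obj2), visible(node2), valid(obj2) => cold(node2)]. New: cold(node2).
Round 4: (ii) [cold(node2), valid(obj2) => penguin(node2)]. New: penguin(node2).
Round 5: (i) [penguin(node2) => ready(d)]; (iii) [penguin(node2), approved(node2) => has_feathers(d)]. New: ready(d), has_feathers(d).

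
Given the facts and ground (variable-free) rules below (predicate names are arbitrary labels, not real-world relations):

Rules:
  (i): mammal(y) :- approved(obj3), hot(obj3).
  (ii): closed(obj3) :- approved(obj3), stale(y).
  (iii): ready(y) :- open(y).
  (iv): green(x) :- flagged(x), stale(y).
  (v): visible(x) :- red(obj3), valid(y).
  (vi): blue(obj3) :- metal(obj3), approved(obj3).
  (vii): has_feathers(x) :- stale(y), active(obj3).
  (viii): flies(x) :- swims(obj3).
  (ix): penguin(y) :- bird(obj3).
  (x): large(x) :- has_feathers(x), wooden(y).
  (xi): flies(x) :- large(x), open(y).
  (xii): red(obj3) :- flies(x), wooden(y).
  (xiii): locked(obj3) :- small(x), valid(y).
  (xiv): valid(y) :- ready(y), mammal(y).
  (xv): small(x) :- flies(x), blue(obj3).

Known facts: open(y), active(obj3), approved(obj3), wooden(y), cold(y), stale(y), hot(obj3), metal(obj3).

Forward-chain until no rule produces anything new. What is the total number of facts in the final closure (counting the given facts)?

Round 1: (i) [mammal(y) :- approved(obj3), hot(obj3).]; (ii) [closed(obj3) :- approved(obj3), stale(y).]; (iii) [ready(y) :- open(y).]; (vi) [blue(obj3) :- metal(obj3), approved(obj3).]; (vii) [has_feathers(x) :- stale(y), active(obj3).]. New: mammal(y), closed(obj3), ready(y), blue(obj3), has_feathers(x).
Round 2: (x) [large(x) :- has_feathers(x), wooden(y).]; (xiv) [valid(y) :- ready(y), mammal(y).]. New: large(x), valid(y).
Round 3: (xi) [flies(x) :- large(x), open(y).]. New: flies(x).
Round 4: (xii) [red(obj3) :- flies(x), wooden(y).]; (xv) [small(x) :- flies(x), blue(obj3).]. New: red(obj3), small(x).
Round 5: (v) [visible(x) :- red(obj3), valid(y).]; (xiii) [locked(obj3) :- small(x), valid(y).]. New: visible(x), locked(obj3).
Closure: {active(obj3), approved(obj3), blue(obj3), closed(obj3), cold(y), flies(x), has_feathers(x), hot(obj3), large(x), locked(obj3), mammal(y), metal(obj3), open(y), ready(y), red(obj3), small(x), stale(y), valid(y), visible(x), wooden(y)} — 20 facts.

20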